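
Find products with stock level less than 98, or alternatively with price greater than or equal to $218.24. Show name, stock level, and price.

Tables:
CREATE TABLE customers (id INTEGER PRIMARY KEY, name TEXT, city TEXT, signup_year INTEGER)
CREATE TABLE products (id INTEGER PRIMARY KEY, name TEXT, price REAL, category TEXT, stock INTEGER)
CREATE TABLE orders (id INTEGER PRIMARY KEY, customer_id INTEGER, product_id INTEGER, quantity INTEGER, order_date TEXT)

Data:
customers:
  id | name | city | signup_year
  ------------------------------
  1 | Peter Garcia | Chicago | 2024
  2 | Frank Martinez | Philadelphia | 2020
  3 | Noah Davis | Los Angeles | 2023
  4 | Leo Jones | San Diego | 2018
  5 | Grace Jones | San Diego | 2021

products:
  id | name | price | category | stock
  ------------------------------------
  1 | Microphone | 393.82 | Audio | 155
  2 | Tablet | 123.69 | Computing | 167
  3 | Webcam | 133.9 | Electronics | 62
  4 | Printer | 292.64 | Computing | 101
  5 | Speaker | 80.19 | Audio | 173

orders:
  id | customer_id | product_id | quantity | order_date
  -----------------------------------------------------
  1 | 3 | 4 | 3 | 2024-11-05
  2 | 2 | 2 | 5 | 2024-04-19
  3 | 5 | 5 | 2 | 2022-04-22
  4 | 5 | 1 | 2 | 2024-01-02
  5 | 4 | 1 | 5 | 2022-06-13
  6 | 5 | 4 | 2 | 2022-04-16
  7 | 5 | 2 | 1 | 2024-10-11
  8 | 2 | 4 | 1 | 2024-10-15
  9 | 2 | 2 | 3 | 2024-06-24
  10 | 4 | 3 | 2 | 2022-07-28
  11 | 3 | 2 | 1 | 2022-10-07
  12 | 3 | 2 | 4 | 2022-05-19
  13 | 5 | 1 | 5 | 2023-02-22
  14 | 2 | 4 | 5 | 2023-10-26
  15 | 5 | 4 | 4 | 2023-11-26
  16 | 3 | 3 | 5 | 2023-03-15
SELECT name, stock, price FROM products WHERE stock < 98 OR price >= 218.24

Execution result:
name | stock | price
Microphone | 155 | 393.82
Webcam | 62 | 133.90
Printer | 101 | 292.64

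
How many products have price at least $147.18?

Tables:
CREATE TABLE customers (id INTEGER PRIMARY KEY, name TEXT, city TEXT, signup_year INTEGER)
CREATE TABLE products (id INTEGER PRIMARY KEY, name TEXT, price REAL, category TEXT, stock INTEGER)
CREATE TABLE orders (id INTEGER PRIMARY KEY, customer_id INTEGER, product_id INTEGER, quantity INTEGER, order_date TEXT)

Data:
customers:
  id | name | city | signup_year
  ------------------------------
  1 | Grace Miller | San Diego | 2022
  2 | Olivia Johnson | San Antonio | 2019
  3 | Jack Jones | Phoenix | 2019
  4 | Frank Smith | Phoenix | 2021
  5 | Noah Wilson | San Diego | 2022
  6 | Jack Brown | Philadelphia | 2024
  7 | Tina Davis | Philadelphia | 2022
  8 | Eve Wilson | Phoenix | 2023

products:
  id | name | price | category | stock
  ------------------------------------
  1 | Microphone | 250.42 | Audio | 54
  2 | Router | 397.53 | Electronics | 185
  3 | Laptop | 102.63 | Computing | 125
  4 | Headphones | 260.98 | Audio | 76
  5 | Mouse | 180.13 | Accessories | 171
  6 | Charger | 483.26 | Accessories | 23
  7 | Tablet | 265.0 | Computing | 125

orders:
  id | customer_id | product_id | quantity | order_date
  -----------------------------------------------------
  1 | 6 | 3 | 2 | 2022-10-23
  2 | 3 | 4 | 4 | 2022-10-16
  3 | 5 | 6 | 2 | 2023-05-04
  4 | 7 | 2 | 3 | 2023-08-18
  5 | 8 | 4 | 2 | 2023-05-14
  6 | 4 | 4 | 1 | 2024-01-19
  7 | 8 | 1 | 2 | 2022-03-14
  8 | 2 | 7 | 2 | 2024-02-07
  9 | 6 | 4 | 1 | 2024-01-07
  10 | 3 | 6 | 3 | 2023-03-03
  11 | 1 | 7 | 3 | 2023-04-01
SELECT COUNT(*) FROM products WHERE price >= 147.18

Execution result:
6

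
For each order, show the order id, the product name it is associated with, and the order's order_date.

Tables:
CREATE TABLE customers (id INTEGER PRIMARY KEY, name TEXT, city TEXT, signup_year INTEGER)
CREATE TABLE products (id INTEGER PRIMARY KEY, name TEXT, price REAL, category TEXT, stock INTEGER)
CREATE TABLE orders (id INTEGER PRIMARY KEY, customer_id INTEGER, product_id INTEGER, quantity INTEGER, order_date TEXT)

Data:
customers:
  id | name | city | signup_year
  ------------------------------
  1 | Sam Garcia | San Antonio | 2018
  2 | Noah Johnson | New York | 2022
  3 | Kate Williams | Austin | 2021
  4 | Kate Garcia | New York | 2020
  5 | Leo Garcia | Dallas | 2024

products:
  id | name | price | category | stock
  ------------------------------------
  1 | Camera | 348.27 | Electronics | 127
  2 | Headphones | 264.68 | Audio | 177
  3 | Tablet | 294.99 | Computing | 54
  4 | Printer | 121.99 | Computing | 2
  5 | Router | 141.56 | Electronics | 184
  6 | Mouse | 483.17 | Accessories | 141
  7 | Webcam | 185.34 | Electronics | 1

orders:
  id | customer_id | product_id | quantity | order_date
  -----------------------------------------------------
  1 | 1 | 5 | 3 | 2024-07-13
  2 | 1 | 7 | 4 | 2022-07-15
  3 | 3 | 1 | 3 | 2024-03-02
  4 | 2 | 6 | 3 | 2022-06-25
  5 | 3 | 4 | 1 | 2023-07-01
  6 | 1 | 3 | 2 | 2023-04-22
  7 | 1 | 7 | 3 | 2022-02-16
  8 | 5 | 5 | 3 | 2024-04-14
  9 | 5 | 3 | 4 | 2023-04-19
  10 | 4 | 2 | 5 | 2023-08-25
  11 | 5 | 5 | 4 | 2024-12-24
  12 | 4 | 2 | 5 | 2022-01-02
SELECT c.id, p.name AS product, c.order_date FROM orders c JOIN products p ON c.product_id = p.id

Execution result:
id | product | order_date
1 | Router | 2024-07-13
2 | Webcam | 2022-07-15
3 | Camera | 2024-03-02
4 | Mouse | 2022-06-25
5 | Printer | 2023-07-01
6 | Tablet | 2023-04-22
7 | Webcam | 2022-02-16
8 | Router | 2024-04-14
9 | Tablet | 2023-04-19
10 | Headphones | 2023-08-25
11 | Router | 2024-12-24
12 | Headphones | 2022-01-02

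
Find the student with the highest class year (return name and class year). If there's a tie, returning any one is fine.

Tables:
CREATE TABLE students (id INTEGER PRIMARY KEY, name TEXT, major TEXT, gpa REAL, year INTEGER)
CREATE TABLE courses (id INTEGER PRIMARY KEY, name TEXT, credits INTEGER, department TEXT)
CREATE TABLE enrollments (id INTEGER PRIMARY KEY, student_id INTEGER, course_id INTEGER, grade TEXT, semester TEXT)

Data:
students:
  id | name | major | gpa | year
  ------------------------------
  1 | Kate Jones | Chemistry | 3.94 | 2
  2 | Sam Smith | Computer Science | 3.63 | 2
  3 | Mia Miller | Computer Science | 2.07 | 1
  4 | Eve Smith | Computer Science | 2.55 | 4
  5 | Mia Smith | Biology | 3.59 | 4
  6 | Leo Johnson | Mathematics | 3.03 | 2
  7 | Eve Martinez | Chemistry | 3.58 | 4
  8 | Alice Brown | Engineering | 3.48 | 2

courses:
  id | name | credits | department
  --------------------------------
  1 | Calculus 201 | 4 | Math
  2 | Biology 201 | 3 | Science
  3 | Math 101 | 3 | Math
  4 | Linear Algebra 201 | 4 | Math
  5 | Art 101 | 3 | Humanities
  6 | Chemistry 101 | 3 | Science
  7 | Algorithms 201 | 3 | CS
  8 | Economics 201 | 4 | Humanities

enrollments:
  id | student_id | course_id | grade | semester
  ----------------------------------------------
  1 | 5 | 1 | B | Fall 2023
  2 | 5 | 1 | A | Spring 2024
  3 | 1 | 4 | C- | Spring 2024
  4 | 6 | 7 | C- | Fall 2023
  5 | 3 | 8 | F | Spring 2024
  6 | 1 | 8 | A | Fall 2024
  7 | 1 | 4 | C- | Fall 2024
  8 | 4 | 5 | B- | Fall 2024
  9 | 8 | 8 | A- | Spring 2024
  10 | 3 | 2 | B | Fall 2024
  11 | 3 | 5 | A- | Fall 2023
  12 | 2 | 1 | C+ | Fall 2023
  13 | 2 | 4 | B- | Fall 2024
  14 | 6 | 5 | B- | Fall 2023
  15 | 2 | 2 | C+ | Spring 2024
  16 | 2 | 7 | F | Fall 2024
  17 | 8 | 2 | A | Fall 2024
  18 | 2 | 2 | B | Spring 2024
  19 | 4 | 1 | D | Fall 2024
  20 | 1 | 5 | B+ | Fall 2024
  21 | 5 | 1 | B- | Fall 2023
SELECT name, year FROM students ORDER BY year DESC LIMIT 1

Execution result:
name | year
Eve Smith | 4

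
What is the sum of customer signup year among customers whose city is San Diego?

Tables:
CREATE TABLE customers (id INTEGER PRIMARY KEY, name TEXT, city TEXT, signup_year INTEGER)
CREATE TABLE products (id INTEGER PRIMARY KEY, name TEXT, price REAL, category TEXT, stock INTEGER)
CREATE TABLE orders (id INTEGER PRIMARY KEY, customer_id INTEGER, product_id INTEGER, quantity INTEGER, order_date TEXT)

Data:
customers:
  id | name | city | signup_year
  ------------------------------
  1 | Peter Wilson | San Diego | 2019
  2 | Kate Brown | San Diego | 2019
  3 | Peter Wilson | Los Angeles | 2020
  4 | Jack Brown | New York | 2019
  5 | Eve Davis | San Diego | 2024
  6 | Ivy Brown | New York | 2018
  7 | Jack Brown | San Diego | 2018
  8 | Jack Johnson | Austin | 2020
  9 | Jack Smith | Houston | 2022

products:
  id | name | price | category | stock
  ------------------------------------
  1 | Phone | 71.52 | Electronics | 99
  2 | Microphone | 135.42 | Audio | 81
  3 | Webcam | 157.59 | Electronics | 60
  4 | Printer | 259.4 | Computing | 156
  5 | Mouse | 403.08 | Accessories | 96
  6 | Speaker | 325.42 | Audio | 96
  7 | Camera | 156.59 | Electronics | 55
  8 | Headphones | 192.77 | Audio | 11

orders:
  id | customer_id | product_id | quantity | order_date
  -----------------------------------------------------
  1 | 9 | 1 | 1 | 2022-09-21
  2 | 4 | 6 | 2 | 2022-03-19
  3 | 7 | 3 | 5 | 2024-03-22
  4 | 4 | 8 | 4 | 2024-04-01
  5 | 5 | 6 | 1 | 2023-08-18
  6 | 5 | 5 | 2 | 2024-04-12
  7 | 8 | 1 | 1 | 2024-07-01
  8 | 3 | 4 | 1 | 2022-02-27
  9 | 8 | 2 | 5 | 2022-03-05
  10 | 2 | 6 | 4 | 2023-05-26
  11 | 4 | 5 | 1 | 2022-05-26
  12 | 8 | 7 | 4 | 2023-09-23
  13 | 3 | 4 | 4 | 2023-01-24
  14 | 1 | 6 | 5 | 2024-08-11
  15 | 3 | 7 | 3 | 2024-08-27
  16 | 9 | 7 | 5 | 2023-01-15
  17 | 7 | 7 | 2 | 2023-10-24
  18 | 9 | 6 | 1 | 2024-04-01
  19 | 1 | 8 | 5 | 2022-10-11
SELECT SUM(signup_year) FROM customers WHERE city = 'San Diego'

Execution result:
8080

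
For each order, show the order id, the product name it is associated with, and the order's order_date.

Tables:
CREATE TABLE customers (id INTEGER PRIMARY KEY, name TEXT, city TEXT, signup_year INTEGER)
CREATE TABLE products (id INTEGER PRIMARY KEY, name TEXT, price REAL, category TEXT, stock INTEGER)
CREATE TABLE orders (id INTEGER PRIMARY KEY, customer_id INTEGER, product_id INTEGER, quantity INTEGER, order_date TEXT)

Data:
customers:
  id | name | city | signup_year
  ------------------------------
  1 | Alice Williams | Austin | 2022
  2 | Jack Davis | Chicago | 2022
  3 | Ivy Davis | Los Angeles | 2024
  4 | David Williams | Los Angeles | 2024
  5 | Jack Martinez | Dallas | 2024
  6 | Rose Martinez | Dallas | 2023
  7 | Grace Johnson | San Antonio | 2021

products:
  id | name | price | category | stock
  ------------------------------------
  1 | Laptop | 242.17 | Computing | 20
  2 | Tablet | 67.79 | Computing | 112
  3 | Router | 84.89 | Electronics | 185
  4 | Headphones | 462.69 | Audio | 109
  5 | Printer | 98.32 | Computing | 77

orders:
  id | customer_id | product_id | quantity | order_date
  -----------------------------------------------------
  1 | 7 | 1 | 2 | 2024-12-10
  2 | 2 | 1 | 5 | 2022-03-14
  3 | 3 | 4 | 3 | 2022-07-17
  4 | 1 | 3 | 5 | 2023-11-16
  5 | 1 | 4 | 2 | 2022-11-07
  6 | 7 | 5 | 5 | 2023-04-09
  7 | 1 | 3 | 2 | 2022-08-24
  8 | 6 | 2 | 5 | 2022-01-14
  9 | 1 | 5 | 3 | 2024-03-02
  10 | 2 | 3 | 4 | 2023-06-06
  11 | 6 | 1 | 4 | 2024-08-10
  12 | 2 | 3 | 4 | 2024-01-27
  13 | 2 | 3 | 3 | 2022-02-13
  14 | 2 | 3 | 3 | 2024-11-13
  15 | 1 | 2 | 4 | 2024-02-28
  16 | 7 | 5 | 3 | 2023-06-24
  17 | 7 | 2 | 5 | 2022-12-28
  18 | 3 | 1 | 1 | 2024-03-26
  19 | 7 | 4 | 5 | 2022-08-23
SELECT c.id, p.name AS product, c.order_date FROM orders c JOIN products p ON c.product_id = p.id

Execution result:
id | product | order_date
1 | Laptop | 2024-12-10
2 | Laptop | 2022-03-14
3 | Headphones | 2022-07-17
4 | Router | 2023-11-16
5 | Headphones | 2022-11-07
6 | Printer | 2023-04-09
7 | Router | 2022-08-24
8 | Tablet | 2022-01-14
9 | Printer | 2024-03-02
10 | Router | 2023-06-06
11 | Laptop | 2024-08-10
12 | Router | 2024-01-27
13 | Router | 2022-02-13
14 | Router | 2024-11-13
15 | Tablet | 2024-02-28
16 | Printer | 2023-06-24
17 | Tablet | 2022-12-28
18 | Laptop | 2024-03-26
19 | Headphones | 2022-08-23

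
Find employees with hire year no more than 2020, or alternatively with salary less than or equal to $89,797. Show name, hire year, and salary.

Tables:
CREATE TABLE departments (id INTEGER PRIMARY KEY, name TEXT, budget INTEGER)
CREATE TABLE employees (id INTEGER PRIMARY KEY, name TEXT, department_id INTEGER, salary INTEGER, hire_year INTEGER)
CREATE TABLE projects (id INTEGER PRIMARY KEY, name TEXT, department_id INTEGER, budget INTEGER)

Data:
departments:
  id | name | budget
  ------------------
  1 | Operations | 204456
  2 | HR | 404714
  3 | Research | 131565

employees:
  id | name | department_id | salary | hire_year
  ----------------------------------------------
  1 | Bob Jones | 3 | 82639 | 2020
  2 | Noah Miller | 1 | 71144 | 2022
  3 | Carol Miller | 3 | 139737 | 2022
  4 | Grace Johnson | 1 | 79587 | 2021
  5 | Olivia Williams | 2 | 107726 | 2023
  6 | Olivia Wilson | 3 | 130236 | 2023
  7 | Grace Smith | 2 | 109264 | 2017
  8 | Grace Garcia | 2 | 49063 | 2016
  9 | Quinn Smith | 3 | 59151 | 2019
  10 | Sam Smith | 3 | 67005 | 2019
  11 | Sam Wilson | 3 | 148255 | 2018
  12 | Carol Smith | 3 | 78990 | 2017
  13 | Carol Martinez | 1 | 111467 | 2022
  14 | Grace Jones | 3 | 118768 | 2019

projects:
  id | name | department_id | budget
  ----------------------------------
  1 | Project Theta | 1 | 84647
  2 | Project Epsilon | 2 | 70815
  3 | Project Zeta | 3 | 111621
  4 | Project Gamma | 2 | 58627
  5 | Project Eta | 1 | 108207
SELECT name, hire_year, salary FROM employees WHERE hire_year <= 2020 OR salary <= 89797

Execution result:
name | hire_year | salary
Bob Jones | 2020 | 82639
Noah Miller | 2022 | 71144
Grace Johnson | 2021 | 79587
Grace Smith | 2017 | 109264
Grace Garcia | 2016 | 49063
Quinn Smith | 2019 | 59151
Sam Smith | 2019 | 67005
Sam Wilson | 2018 | 148255
Carol Smith | 2017 | 78990
Grace Jones | 2019 | 118768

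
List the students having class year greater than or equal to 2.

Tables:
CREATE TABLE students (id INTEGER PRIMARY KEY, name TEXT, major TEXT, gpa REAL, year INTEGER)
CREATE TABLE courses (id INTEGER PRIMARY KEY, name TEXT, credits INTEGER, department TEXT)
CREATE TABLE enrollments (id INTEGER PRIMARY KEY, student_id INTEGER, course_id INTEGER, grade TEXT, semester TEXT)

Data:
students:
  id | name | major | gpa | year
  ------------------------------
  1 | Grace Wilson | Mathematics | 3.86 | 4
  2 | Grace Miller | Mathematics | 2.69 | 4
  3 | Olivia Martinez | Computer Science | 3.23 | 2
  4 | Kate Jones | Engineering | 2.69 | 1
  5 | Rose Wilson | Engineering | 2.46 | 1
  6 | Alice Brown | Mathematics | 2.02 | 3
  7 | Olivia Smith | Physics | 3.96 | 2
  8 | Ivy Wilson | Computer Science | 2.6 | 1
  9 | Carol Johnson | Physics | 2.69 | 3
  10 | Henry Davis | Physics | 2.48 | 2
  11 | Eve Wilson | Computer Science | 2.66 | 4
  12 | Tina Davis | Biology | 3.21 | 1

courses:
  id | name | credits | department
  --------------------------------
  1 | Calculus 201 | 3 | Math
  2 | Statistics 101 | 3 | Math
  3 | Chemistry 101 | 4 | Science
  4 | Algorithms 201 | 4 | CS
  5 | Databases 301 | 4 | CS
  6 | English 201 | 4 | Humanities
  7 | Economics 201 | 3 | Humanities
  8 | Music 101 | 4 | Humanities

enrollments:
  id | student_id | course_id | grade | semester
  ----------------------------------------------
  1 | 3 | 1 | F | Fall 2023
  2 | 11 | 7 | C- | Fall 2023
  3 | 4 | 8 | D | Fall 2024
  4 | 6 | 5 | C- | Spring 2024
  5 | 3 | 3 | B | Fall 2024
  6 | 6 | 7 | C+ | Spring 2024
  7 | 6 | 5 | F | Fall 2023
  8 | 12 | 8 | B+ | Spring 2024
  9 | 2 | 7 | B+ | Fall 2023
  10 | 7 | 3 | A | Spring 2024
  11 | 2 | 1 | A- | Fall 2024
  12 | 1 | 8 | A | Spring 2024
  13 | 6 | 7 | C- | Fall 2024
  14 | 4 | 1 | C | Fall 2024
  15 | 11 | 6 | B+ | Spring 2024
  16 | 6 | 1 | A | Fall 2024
SELECT name, year FROM students WHERE year >= 2

Execution result:
name | year
Grace Wilson | 4
Grace Miller | 4
Olivia Martinez | 2
Alice Brown | 3
Olivia Smith | 2
Carol Johnson | 3
Henry Davis | 2
Eve Wilson | 4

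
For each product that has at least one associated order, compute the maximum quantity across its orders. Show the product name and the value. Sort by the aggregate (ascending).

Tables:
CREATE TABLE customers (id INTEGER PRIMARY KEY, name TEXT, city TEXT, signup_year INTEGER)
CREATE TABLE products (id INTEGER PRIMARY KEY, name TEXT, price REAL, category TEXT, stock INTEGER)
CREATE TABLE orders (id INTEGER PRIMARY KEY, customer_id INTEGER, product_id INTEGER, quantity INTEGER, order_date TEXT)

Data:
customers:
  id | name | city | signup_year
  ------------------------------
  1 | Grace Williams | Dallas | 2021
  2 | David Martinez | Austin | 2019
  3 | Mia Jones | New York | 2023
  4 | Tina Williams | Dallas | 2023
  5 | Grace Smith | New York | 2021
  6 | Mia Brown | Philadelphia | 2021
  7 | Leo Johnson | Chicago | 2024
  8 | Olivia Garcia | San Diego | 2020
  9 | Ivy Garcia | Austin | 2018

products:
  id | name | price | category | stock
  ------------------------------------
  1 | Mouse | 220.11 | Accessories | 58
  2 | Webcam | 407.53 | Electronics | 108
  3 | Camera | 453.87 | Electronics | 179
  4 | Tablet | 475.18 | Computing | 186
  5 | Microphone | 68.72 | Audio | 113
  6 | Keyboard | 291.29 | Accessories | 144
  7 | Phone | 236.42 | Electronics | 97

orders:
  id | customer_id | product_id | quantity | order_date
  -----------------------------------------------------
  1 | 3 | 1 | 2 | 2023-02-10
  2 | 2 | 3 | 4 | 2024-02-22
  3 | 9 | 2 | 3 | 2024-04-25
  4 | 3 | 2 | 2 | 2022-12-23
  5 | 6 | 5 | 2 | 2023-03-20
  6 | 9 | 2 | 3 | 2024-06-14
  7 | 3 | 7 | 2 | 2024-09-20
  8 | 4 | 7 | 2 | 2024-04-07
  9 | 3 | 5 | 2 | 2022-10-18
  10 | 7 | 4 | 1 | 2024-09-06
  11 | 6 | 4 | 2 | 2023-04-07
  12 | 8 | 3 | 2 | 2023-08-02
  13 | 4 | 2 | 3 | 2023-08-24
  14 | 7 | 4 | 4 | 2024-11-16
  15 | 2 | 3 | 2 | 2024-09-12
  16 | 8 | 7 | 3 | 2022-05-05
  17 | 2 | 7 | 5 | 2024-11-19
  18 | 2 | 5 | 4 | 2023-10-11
SELECT p.name, MAX(c.quantity) AS max_quantity FROM orders c JOIN products p ON c.product_id = p.id GROUP BY p.id, p.name ORDER BY max_quantity ASC

Execution result:
name | max_quantity
Mouse | 2
Webcam | 3
Camera | 4
Tablet | 4
Microphone | 4
Phone | 5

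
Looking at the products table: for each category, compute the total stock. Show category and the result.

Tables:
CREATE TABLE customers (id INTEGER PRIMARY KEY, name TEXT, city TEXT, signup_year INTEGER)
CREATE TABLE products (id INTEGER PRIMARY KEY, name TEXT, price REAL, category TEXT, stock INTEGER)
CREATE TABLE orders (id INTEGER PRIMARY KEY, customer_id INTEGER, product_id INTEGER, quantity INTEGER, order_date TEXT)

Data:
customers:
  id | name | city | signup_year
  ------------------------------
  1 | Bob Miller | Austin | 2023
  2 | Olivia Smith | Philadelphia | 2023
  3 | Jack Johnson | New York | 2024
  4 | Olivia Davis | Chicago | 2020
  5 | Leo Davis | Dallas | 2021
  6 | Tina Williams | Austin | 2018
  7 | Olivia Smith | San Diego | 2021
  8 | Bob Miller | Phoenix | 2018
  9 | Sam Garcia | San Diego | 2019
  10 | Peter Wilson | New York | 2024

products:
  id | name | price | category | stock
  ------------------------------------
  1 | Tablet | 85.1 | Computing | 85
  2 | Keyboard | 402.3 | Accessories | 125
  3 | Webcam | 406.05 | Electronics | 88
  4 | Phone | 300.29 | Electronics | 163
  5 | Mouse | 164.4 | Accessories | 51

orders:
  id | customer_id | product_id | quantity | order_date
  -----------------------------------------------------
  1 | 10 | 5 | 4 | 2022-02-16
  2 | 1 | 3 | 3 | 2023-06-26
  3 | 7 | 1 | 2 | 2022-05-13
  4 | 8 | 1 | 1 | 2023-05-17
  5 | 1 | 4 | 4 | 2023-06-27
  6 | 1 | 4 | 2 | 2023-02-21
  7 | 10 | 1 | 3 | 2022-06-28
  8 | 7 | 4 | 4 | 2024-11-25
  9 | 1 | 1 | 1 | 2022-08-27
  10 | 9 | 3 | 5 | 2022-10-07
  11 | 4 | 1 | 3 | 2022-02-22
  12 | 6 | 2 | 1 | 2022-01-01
SELECT category, SUM(stock) AS sum_stock FROM products GROUP BY category

Execution result:
category | sum_stock
Accessories | 176
Computing | 85
Electronics | 251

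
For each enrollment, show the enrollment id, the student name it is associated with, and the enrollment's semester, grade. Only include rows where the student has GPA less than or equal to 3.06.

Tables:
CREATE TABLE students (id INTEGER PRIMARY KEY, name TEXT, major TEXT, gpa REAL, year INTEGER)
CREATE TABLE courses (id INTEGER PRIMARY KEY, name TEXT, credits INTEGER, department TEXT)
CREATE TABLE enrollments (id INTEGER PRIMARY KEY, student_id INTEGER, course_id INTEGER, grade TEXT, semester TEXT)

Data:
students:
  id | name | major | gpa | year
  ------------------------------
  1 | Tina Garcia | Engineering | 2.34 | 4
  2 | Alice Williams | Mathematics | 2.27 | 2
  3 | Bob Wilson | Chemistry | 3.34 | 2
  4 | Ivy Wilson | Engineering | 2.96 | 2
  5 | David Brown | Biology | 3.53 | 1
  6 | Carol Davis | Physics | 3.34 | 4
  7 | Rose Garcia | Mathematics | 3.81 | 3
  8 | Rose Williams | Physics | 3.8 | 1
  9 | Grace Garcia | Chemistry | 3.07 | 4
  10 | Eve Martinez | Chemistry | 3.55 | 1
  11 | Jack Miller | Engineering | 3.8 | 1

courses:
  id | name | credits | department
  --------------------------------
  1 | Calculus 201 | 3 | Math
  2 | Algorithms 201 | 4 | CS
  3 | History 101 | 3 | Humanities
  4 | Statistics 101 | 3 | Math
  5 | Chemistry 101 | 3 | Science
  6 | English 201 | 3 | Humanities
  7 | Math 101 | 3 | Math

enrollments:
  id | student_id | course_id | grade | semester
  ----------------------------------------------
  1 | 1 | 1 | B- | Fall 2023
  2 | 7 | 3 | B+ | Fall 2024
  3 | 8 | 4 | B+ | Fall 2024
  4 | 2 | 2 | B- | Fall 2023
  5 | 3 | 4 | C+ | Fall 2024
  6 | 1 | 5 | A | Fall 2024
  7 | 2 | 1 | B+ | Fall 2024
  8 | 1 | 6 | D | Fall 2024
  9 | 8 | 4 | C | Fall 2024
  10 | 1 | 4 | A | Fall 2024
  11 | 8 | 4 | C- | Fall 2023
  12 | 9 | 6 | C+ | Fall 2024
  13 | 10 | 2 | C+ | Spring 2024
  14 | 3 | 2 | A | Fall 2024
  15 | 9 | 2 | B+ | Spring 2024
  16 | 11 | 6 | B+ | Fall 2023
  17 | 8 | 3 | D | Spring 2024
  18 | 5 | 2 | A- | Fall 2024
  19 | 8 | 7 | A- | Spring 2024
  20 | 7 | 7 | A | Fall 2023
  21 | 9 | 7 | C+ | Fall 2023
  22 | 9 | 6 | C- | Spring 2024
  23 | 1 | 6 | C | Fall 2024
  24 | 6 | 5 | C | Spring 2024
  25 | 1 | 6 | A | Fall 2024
SELECT c.id, p.name AS student, c.semester, c.grade FROM enrollments c JOIN students p ON c.student_id = p.id WHERE p.gpa <= 3.06

Execution result:
id | student | semester | grade
1 | Tina Garcia | Fall 2023 | B-
4 | Alice Williams | Fall 2023 | B-
6 | Tina Garcia | Fall 2024 | A
7 | Alice Williams | Fall 2024 | B+
8 | Tina Garcia | Fall 2024 | D
10 | Tina Garcia | Fall 2024 | A
23 | Tina Garcia | Fall 2024 | C
25 | Tina Garcia | Fall 2024 | A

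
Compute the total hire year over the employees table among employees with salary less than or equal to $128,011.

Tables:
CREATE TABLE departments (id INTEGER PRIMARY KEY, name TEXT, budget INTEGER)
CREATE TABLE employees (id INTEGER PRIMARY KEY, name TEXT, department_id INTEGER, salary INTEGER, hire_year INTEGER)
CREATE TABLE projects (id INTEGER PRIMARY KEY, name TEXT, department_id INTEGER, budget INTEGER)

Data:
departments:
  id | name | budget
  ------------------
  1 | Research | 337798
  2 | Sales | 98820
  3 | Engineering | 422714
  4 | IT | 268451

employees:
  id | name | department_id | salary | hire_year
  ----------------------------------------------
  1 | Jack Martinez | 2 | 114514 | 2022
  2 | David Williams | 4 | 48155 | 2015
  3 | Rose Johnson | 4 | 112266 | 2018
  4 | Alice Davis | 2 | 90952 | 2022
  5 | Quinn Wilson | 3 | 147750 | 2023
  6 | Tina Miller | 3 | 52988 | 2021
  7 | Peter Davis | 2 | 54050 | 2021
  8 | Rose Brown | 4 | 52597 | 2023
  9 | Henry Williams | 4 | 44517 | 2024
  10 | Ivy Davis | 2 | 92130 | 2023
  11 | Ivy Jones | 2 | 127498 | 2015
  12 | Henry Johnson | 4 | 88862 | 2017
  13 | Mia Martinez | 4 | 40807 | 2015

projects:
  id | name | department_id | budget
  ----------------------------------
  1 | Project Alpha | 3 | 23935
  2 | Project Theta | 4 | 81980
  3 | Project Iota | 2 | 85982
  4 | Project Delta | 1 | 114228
SELECT SUM(hire_year) FROM employees WHERE salary <= 128011

Execution result:
24236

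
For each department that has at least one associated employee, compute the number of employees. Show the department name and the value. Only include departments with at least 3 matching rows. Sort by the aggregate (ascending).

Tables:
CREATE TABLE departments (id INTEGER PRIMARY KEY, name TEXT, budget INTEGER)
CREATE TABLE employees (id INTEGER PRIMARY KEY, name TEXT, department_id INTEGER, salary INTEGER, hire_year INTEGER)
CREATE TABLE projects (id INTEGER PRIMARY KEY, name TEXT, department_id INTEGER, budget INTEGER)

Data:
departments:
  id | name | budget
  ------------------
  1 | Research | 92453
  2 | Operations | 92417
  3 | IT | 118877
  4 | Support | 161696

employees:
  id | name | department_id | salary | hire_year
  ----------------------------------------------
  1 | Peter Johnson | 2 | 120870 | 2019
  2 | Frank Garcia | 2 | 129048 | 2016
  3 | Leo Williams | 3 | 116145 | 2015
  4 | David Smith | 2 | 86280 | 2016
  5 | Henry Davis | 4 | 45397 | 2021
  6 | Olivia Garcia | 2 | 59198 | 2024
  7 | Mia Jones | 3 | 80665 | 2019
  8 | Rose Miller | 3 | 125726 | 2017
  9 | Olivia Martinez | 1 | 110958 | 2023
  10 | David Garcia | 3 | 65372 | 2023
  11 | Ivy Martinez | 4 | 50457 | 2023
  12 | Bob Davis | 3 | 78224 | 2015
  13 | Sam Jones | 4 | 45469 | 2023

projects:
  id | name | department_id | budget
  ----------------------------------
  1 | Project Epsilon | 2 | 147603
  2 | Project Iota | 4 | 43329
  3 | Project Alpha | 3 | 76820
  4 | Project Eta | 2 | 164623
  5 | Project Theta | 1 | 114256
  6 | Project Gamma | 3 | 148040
SELECT p.name, COUNT(*) AS n FROM employees c JOIN departments p ON c.department_id = p.id GROUP BY p.id, p.name HAVING COUNT(*) >= 3 ORDER BY n ASC

Execution result:
name | n
Support | 3
Operations | 4
IT | 5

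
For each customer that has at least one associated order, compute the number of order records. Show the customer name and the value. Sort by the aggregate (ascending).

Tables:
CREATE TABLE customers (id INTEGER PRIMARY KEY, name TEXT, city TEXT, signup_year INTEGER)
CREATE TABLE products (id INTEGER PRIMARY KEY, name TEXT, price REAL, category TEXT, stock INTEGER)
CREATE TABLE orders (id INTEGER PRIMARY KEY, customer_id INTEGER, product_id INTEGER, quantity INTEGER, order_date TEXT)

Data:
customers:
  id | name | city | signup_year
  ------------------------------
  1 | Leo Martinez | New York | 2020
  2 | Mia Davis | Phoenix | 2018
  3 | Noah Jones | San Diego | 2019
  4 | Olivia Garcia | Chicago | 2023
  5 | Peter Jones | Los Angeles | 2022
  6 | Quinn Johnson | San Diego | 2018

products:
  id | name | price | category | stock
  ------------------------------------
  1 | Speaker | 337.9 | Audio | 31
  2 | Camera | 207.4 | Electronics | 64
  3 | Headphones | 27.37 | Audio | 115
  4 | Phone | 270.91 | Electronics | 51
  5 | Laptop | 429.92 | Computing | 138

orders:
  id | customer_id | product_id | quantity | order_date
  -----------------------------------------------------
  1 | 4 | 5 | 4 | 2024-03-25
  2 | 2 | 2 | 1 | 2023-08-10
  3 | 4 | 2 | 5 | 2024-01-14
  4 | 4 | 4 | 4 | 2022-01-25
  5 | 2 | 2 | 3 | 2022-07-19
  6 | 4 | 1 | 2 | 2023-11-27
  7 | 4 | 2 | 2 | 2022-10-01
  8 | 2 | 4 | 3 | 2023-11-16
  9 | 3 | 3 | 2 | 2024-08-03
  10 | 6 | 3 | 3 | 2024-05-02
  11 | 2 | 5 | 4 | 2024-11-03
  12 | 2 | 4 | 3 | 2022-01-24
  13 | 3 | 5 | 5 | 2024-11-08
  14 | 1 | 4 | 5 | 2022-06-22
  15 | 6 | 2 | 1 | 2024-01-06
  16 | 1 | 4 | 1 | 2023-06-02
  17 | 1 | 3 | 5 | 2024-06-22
SELECT p.name, COUNT(*) AS n FROM orders c JOIN customers p ON c.customer_id = p.id GROUP BY p.id, p.name ORDER BY n ASC

Execution result:
name | n
Noah Jones | 2
Quinn Johnson | 2
Leo Martinez | 3
Mia Davis | 5
Olivia Garcia | 5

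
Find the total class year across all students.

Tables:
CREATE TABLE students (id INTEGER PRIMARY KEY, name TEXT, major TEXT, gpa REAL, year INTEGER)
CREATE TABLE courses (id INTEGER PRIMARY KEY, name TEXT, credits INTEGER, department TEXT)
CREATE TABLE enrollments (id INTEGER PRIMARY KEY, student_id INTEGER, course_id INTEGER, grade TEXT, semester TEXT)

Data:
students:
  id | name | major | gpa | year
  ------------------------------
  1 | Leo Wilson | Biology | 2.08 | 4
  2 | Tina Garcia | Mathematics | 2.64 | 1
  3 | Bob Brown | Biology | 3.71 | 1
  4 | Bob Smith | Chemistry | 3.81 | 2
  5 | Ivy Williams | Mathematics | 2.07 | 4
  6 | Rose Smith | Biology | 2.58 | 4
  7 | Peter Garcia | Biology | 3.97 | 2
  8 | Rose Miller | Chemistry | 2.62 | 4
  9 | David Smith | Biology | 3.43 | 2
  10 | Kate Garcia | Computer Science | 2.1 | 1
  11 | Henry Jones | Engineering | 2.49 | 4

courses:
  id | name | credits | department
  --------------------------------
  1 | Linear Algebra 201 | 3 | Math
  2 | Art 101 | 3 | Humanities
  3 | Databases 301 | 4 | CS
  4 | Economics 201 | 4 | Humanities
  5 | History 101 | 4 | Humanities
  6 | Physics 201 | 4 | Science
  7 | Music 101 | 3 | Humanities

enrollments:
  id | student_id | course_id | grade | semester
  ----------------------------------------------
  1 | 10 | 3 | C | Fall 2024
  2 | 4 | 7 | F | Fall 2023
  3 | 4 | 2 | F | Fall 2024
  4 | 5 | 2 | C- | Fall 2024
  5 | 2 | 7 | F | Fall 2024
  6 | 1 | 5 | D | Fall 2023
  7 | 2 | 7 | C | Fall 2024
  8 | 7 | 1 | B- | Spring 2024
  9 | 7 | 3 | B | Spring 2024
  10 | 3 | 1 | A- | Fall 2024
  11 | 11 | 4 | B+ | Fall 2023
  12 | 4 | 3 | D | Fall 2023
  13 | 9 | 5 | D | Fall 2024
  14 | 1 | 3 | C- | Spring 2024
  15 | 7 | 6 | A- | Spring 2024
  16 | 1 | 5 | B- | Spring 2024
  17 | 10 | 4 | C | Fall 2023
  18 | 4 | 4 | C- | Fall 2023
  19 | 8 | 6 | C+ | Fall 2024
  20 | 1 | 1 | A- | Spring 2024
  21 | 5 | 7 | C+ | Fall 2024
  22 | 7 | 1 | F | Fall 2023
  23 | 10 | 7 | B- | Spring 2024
SELECT SUM(year) FROM students

Execution result:
29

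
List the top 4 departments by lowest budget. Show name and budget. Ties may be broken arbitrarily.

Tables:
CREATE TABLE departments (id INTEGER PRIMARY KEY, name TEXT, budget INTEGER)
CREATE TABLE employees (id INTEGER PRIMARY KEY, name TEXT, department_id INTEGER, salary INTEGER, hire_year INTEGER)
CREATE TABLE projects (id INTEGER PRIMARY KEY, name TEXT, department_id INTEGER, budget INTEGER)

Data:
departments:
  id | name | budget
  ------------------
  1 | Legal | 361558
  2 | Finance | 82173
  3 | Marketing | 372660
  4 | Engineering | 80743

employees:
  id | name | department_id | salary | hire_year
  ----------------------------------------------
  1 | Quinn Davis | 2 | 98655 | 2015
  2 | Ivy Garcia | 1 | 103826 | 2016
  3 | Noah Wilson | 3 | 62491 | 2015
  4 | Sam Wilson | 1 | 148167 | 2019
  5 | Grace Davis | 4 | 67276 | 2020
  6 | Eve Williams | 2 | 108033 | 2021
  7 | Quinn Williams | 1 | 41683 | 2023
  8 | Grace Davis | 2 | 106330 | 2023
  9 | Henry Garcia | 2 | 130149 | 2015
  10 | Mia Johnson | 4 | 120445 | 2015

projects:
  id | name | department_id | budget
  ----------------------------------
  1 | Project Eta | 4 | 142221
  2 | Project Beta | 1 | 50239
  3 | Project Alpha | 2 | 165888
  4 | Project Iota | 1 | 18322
SELECT name, budget FROM departments ORDER BY budget ASC LIMIT 4

Execution result:
name | budget
Engineering | 80743
Finance | 82173
Legal | 361558
Marketing | 372660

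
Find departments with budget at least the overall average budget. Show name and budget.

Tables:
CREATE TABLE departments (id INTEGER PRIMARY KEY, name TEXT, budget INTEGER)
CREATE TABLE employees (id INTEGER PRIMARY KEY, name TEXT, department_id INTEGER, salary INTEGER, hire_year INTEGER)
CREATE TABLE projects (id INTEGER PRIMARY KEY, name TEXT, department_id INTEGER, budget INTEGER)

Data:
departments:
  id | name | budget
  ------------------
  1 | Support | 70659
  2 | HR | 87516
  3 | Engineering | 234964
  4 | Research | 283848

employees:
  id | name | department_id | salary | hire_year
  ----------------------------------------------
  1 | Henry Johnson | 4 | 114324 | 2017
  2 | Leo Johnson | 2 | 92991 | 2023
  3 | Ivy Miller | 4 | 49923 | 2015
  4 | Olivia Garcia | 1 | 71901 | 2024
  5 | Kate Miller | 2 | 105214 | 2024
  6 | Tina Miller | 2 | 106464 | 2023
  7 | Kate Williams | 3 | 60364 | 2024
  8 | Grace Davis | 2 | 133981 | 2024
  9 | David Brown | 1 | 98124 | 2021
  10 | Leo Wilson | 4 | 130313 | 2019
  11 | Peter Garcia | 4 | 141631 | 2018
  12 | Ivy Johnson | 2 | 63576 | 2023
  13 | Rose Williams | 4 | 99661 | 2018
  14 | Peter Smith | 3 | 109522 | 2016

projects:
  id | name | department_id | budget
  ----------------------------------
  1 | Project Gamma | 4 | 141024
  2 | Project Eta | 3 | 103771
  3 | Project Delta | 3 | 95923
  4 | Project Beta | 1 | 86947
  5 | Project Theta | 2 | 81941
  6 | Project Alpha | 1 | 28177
SELECT name, budget FROM departments WHERE budget >= (SELECT AVG(budget) FROM departments)

Execution result:
name | budget
Engineering | 234964
Research | 283848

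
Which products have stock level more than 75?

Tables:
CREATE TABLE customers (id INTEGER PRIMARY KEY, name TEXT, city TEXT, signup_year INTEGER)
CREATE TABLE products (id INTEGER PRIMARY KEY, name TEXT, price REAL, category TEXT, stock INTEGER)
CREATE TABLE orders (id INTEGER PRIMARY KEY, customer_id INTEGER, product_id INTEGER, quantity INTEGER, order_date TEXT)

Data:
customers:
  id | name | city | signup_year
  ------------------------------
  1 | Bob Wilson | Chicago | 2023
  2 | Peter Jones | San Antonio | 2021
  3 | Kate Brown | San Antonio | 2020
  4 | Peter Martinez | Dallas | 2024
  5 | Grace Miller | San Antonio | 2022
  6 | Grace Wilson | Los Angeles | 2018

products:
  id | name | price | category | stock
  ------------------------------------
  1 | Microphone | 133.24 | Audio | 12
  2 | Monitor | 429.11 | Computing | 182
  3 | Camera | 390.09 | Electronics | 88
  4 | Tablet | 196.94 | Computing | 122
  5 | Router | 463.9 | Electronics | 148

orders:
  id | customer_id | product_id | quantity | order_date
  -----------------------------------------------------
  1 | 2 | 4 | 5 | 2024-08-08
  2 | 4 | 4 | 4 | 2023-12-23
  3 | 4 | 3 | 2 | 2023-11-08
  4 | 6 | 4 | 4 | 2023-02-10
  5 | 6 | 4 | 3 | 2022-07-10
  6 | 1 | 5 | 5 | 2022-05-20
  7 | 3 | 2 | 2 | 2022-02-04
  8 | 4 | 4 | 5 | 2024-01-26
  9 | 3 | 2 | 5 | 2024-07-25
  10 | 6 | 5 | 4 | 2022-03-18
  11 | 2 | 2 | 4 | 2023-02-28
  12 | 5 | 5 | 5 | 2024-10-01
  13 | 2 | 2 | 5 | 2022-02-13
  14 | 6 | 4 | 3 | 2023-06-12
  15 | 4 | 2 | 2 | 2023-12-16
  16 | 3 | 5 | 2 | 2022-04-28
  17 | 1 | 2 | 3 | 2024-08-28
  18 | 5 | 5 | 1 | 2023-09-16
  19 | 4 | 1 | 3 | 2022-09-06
SELECT name, stock FROM products WHERE stock > 75

Execution result:
name | stock
Monitor | 182
Camera | 88
Tablet | 122
Router | 148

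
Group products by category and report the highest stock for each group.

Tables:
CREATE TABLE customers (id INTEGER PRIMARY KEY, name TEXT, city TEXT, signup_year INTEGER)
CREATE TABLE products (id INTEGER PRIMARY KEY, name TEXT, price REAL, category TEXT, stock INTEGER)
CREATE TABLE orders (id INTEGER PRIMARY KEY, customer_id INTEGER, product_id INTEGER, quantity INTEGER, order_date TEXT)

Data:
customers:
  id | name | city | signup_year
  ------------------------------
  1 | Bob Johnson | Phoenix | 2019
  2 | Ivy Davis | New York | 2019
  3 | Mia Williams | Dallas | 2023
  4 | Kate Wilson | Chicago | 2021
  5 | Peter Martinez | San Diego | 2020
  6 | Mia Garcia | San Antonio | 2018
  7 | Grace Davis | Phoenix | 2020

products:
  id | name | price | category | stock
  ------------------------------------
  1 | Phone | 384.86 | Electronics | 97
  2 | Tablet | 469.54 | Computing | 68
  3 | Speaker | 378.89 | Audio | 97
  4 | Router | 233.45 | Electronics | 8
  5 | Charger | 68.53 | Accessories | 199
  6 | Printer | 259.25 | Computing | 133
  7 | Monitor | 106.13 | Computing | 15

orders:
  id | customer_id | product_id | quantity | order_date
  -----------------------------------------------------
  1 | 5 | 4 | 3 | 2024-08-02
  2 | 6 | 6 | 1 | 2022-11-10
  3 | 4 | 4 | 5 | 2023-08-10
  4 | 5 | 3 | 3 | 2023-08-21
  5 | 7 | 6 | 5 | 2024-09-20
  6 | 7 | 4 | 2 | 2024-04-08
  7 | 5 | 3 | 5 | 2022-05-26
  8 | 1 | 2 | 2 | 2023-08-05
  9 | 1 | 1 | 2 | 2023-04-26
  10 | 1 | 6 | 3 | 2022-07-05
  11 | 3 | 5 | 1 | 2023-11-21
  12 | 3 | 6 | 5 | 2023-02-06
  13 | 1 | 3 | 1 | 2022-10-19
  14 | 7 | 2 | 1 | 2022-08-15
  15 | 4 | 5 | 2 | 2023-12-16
SELECT category, MAX(stock) AS max_stock FROM products GROUP BY category

Execution result:
category | max_stock
Accessories | 199
Audio | 97
Computing | 133
Electronics | 97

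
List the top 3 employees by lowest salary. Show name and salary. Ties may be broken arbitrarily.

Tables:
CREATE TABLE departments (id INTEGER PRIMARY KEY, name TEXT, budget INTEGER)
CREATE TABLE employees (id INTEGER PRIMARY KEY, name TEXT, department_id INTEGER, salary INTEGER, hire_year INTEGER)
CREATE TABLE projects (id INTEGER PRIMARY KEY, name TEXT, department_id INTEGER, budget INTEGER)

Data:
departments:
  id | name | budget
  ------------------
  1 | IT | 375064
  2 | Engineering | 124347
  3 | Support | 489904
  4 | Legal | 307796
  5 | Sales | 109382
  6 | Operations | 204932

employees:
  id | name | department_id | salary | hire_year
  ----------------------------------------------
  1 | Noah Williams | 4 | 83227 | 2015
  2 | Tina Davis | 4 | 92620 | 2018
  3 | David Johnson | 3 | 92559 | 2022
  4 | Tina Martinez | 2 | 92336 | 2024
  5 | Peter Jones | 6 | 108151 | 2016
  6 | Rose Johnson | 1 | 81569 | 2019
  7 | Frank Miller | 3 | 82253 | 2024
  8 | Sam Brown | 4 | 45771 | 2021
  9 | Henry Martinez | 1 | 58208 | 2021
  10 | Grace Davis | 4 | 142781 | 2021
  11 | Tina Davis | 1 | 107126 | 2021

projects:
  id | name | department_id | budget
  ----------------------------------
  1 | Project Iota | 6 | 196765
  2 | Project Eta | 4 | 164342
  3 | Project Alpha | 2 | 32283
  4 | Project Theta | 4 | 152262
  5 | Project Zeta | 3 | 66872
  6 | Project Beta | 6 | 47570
SELECT name, salary FROM employees ORDER BY salary ASC LIMIT 3

Execution result:
name | salary
Sam Brown | 45771
Henry Martinez | 58208
Rose Johnson | 81569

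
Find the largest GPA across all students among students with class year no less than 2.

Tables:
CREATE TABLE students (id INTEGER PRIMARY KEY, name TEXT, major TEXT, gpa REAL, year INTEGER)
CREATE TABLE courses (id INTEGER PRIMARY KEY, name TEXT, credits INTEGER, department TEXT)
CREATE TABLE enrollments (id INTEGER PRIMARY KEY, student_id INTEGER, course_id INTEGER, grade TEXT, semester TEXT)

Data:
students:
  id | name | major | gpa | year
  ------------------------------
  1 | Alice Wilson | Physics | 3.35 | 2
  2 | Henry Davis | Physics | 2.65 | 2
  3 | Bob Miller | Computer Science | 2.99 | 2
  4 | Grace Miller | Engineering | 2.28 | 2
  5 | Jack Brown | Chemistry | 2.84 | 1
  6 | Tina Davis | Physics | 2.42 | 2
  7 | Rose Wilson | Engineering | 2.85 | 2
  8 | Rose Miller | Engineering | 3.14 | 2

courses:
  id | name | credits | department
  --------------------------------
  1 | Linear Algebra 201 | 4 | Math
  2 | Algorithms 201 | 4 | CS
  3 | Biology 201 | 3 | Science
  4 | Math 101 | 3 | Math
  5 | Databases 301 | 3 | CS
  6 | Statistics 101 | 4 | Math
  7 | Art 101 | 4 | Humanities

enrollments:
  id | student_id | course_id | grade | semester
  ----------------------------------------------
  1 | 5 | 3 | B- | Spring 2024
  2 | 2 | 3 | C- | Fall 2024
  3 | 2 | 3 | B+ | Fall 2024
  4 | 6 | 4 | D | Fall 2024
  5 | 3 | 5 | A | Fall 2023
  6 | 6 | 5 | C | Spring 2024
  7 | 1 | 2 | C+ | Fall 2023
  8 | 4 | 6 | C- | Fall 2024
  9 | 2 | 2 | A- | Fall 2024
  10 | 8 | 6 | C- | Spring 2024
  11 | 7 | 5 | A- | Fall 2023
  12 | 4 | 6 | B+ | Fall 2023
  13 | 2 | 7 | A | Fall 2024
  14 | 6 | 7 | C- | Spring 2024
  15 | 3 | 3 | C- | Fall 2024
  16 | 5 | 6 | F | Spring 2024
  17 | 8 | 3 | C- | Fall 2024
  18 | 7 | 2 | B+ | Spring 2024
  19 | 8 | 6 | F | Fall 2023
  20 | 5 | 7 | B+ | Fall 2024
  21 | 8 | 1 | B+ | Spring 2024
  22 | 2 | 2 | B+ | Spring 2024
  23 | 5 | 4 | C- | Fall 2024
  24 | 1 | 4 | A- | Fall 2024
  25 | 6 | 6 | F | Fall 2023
SELECT MAX(gpa) FROM students WHERE year >= 2

Execution result:
3.35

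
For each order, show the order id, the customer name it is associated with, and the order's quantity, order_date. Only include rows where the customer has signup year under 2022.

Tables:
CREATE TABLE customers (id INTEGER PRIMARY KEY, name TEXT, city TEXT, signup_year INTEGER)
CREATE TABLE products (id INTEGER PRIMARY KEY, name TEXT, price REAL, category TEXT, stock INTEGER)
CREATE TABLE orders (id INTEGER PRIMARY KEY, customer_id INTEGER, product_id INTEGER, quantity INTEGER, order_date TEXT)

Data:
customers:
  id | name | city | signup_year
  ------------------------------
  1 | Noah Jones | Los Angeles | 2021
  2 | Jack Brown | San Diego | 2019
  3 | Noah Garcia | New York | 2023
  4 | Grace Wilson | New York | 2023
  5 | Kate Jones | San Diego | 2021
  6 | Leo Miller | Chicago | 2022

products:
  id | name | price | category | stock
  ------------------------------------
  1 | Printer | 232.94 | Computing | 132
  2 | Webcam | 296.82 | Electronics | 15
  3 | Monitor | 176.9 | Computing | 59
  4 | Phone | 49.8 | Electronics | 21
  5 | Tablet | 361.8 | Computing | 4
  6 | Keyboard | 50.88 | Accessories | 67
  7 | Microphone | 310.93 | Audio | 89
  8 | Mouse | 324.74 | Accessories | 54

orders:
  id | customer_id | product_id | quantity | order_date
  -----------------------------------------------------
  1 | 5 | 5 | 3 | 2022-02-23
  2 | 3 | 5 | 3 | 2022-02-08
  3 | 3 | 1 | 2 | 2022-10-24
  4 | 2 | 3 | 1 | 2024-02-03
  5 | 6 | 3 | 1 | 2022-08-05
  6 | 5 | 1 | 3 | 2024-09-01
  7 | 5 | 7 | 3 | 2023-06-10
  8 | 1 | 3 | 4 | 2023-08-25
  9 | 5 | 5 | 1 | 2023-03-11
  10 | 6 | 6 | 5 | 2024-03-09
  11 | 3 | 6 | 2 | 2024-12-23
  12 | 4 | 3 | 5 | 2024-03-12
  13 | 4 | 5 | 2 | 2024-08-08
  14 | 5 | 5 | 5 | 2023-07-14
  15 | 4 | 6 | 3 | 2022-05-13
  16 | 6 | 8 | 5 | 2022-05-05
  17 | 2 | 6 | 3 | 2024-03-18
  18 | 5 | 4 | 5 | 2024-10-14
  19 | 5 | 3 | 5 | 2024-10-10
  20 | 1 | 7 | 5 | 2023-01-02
SELECT c.id, p.name AS customer, c.quantity, c.order_date FROM orders c JOIN customers p ON c.customer_id = p.id WHERE p.signup_year < 2022

Execution result:
id | customer | quantity | order_date
1 | Kate Jones | 3 | 2022-02-23
4 | Jack Brown | 1 | 2024-02-03
6 | Kate Jones | 3 | 2024-09-01
7 | Kate Jones | 3 | 2023-06-10
8 | Noah Jones | 4 | 2023-08-25
9 | Kate Jones | 1 | 2023-03-11
14 | Kate Jones | 5 | 2023-07-14
17 | Jack Brown | 3 | 2024-03-18
18 | Kate Jones | 5 | 2024-10-14
19 | Kate Jones | 5 | 2024-10-10
20 | Noah Jones | 5 | 2023-01-02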